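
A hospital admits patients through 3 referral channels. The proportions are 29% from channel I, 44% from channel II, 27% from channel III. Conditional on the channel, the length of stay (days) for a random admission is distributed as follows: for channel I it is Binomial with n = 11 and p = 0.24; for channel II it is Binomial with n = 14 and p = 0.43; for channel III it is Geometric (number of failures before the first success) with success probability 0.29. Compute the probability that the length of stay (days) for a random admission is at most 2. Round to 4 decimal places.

Conditional on each channel, P(X ≤ 2): I: 0.486565; II: 0.0242097; III: 0.642089.
By total probability, P(X ≤ 2) = 0.29·0.486565 + 0.44·0.0242097 + 0.27·0.642089 = 0.32512.

0.3251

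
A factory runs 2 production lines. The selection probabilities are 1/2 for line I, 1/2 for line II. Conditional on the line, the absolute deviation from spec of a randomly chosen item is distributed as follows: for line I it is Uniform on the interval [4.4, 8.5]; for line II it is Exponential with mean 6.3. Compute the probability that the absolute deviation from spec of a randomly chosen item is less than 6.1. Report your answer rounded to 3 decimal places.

0.517

Conditional on each line, P(X < 6.1): I: 0.414634; II: 0.620254.
By total probability, P(X < 6.1) = 0.5·0.414634 + 0.5·0.620254 = 0.517444.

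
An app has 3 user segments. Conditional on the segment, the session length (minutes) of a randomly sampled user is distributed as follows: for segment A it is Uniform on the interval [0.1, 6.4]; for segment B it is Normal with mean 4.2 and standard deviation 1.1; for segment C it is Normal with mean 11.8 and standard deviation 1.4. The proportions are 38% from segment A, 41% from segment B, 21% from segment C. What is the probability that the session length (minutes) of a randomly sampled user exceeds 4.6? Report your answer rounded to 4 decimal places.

Conditional on each segment, P(X > 4.6): A: 0.285714; B: 0.358065; C: 1.
By total probability, P(X > 4.6) = 0.38·0.285714 + 0.41·0.358065 + 0.21·1 = 0.465378.

0.4654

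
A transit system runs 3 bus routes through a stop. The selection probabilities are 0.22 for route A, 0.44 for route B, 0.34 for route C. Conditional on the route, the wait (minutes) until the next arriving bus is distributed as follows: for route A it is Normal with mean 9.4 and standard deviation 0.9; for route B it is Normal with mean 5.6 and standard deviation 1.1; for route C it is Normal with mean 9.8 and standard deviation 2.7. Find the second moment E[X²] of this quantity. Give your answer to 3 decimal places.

69.080

For each component E[X²] = Var + (mean)², giving A: 89.17; B: 32.57; C: 103.33.
Overall E[X²] = 0.22·89.17 + 0.44·32.57 + 0.34·103.33 = 69.0804.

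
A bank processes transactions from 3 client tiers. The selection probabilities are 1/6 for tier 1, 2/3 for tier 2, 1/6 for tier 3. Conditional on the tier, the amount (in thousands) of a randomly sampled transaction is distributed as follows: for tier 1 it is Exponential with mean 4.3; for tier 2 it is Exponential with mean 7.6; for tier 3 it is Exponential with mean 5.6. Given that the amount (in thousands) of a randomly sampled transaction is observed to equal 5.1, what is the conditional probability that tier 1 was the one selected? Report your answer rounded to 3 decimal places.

Likelihoods f(5.1 | ·): 1: 0.0710294; 2: 0.0672592; 3: 0.071828.
Posterior ∝ prior × likelihood. Numerator for 1: 0.166667·0.0710294 = 0.0118382.
Normalizing constant: 0.166667·0.0710294 + 0.666667·0.0672592 + 0.166667·0.071828 = 0.0686491.
P(1 | observation) = 0.0118382 / 0.0686491 = 0.172446.

0.172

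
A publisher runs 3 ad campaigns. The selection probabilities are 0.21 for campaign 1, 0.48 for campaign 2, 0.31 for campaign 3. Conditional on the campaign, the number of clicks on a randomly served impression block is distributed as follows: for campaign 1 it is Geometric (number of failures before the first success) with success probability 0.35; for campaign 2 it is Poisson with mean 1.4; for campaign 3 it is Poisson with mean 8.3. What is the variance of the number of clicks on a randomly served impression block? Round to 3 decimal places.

Per component, 1: μ=1.85714, E[X²]=8.7551; 2: μ=1.4, E[X²]=3.36; 3: μ=8.3, E[X²]=77.19.
E[X] = 0.21·1.85714 + 0.48·1.4 + 0.31·8.3 = 3.635.
E[X²] = 0.21·8.7551 + 0.48·3.36 + 0.31·77.19 = 27.3803.
Var(X) = E[X²] − (E[X])² = 27.3803 − 13.2132 = 14.167.

14.167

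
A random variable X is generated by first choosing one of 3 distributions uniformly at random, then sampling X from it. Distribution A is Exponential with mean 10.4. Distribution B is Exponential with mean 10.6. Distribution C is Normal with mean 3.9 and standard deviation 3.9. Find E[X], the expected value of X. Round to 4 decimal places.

Component means — A: 10.4; B: 10.6; C: 3.9.
E[X] = 0.333333·10.4 + 0.333333·10.6 + 0.333333·3.9 = 8.3.

8.3000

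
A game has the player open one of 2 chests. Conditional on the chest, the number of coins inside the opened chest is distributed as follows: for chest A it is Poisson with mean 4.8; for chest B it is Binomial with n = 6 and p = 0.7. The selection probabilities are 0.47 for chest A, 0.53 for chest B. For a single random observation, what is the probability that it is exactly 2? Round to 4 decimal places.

Conditional on each chest, P(X = 2): A: 0.0948067; B: 0.059535.
By total probability, P(X = 2) = 0.47·0.0948067 + 0.53·0.059535 = 0.0761127.

0.0761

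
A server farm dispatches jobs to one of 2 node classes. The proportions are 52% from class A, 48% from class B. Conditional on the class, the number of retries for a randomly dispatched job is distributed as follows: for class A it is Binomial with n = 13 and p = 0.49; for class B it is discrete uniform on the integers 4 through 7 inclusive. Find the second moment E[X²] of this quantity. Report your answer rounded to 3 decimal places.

37.909

For each component E[X²] = Var + (mean)², giving A: 43.8256; B: 31.5.
Overall E[X²] = 0.52·43.8256 + 0.48·31.5 = 37.9093.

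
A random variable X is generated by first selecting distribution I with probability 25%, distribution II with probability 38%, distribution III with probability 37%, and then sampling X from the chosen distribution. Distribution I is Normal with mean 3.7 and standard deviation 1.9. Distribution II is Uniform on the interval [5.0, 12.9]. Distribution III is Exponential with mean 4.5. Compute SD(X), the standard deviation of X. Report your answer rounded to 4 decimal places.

3.9791

Per component, I: μ=3.7, E[X²]=17.3; II: μ=8.95, E[X²]=85.3033; III: μ=4.5, E[X²]=40.5.
E[X] = 0.25·3.7 + 0.38·8.95 + 0.37·4.5 = 5.991.
E[X²] = 0.25·17.3 + 0.38·85.3033 + 0.37·40.5 = 51.7253.
Var(X) = E[X²] − (E[X])² = 51.7253 − 35.8921 = 15.8332.
SD(X) = √15.8332 = 3.97909.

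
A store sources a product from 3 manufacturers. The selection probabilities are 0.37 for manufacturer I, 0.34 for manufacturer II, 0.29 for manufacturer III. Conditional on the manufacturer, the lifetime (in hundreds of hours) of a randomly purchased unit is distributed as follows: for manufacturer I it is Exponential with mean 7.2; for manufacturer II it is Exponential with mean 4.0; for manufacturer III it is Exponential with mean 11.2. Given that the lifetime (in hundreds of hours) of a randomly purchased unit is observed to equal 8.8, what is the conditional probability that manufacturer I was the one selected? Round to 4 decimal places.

Likelihoods f(8.8 | ·): I: 0.0409132; II: 0.0277008; III: 0.0406959.
Posterior ∝ prior × likelihood. Numerator for I: 0.37·0.0409132 = 0.0151379.
Normalizing constant: 0.37·0.0409132 + 0.34·0.0277008 + 0.29·0.0406959 = 0.036358.
P(I | observation) = 0.0151379 / 0.036358 = 0.416357.

0.4164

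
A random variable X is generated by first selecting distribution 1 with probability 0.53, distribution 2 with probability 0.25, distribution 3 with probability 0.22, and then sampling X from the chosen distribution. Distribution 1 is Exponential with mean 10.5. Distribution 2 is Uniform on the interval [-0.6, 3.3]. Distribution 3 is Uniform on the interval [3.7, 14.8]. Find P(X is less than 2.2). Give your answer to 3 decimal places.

Conditional on each component, P(X < 2.2): 1: 0.18903; 2: 0.717949; 3: 0.
By total probability, P(X < 2.2) = 0.53·0.18903 + 0.25·0.717949 + 0.22·0 = 0.279673.

0.280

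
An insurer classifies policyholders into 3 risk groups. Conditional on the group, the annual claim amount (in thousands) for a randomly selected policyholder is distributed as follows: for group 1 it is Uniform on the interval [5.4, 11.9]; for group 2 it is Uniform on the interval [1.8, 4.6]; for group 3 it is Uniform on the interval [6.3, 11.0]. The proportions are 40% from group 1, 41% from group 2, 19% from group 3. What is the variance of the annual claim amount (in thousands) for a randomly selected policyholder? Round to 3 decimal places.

Per component, 1: μ=8.65, E[X²]=78.3433; 2: μ=3.2, E[X²]=10.8933; 3: μ=8.65, E[X²]=76.6633.
E[X] = 0.4·8.65 + 0.41·3.2 + 0.19·8.65 = 6.4155.
E[X²] = 0.4·78.3433 + 0.41·10.8933 + 0.19·76.6633 = 50.3696.
Var(X) = E[X²] − (E[X])² = 50.3696 − 41.1586 = 9.21099.

9.211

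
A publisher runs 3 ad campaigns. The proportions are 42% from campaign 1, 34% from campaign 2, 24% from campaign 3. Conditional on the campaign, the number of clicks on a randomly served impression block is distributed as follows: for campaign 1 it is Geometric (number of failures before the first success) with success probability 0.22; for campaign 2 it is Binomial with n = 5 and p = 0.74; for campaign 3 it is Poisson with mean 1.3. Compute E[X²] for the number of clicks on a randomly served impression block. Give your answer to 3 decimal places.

17.747

For each component E[X²] = Var + (mean)², giving 1: 28.686; 2: 14.652; 3: 2.99.
Overall E[X²] = 0.42·28.686 + 0.34·14.652 + 0.24·2.99 = 17.7474.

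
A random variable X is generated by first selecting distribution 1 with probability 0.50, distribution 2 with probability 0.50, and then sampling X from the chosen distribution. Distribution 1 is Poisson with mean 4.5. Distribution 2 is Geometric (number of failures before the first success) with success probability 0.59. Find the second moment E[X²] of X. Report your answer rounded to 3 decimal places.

For each component E[X²] = Var + (mean)², giving 1: 24.75; 2: 1.66073.
Overall E[X²] = 0.5·24.75 + 0.5·1.66073 = 13.2054.

13.205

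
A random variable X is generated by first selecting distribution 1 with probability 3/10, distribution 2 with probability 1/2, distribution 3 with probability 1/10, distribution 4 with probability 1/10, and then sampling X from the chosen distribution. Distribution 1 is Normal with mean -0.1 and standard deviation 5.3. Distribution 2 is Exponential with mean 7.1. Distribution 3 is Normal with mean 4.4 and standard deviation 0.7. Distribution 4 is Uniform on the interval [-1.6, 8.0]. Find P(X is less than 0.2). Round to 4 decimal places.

0.1894

Conditional on each component, P(X < 0.2): 1: 0.52257; 2: 0.027776; 3: 9.86588e-10; 4: 0.1875.
By total probability, P(X < 0.2) = 0.3·0.52257 + 0.5·0.027776 + 0.1·9.86588e-10 + 0.1·0.1875 = 0.189409.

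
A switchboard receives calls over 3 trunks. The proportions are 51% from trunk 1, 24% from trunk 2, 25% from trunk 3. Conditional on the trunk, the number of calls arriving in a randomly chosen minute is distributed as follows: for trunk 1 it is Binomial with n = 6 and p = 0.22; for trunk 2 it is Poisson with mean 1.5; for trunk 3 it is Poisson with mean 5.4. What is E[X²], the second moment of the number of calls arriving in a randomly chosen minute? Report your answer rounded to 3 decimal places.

10.954

For each component E[X²] = Var + (mean)², giving 1: 2.772; 2: 3.75; 3: 34.56.
Overall E[X²] = 0.51·2.772 + 0.24·3.75 + 0.25·34.56 = 10.9537.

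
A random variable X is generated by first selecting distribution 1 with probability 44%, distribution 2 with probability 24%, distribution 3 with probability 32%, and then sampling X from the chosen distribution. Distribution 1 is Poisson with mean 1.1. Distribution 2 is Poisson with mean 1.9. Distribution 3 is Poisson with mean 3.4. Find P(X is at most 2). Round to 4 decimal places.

Conditional on each component, P(X ≤ 2): 1: 0.900416; 2: 0.70372; 3: 0.33974.
By total probability, P(X ≤ 2) = 0.44·0.900416 + 0.24·0.70372 + 0.32·0.33974 = 0.673793.

0.6738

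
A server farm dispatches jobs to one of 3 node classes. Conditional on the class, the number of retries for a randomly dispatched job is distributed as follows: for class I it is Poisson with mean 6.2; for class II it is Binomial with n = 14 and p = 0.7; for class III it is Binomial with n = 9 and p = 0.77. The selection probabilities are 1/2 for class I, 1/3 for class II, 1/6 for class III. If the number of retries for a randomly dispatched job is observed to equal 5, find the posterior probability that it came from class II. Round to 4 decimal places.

0.0231

Likelihoods P(X=5 | ·): I: 0.154936; II: 0.00662286; III: 0.0954411.
Posterior ∝ prior × likelihood. Numerator for II: 0.333333·0.00662286 = 0.00220762.
Normalizing constant: 0.5·0.154936 + 0.333333·0.00662286 + 0.166667·0.0954411 = 0.0955823.
P(II | observation) = 0.00220762 / 0.0955823 = 0.0230965.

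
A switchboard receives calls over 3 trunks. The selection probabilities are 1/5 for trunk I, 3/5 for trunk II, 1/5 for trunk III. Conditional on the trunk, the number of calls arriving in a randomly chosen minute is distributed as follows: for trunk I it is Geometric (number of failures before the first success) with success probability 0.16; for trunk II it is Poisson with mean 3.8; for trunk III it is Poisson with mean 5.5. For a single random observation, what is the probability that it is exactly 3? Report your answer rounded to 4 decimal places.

0.1644

Conditional on each trunk, P(X = 3): I: 0.0948326; II: 0.204588; III: 0.113323.
By total probability, P(X = 3) = 0.2·0.0948326 + 0.6·0.204588 + 0.2·0.113323 = 0.164384.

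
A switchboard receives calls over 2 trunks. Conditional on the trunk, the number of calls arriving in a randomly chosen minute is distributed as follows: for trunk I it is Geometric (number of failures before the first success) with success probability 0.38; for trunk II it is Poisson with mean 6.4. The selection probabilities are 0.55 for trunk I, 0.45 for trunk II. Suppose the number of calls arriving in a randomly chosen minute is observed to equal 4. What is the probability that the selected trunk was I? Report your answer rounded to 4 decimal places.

Likelihoods P(X=4 | ·): I: 0.0561501; II: 0.116151.
Posterior ∝ prior × likelihood. Numerator for I: 0.55·0.0561501 = 0.0308825.
Normalizing constant: 0.55·0.0561501 + 0.45·0.116151 = 0.0831506.
P(I | observation) = 0.0308825 / 0.0831506 = 0.371405.

0.3714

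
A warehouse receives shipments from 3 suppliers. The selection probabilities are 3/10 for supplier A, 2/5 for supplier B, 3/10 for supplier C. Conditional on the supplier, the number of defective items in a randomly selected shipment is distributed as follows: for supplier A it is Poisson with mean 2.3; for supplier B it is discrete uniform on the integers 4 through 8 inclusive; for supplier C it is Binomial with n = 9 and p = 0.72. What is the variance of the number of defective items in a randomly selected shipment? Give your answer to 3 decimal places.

5.277

Per component, A: μ=2.3, E[X²]=7.59; B: μ=6, E[X²]=38; C: μ=6.48, E[X²]=43.8048.
E[X] = 0.3·2.3 + 0.4·6 + 0.3·6.48 = 5.034.
E[X²] = 0.3·7.59 + 0.4·38 + 0.3·43.8048 = 30.6184.
Var(X) = E[X²] − (E[X])² = 30.6184 − 25.3412 = 5.27728.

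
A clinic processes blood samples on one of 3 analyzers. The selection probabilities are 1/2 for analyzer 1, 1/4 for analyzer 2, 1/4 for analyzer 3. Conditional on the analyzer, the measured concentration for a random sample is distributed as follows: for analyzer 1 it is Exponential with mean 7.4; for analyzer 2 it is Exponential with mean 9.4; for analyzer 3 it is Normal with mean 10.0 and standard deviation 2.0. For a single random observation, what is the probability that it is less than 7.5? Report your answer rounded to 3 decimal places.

0.482

Conditional on each analyzer, P(X < 7.5): 1: 0.637058; 2: 0.549714; 3: 0.10565.
By total probability, P(X < 7.5) = 0.5·0.637058 + 0.25·0.549714 + 0.25·0.10565 = 0.48237.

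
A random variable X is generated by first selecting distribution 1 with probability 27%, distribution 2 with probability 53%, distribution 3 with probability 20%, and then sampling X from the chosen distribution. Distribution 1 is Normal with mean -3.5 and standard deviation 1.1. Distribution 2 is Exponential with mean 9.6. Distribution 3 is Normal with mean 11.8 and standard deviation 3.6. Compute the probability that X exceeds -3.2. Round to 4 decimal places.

Conditional on each component, P(X > -3.2): 1: 0.392531; 2: 1; 3: 0.999985.
By total probability, P(X > -3.2) = 0.27·0.392531 + 0.53·1 + 0.2·0.999985 = 0.83598.

0.8360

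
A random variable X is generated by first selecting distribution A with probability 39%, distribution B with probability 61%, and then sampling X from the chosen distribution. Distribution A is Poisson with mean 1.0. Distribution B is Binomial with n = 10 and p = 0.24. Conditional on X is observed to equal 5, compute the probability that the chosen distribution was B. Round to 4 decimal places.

0.9629

Likelihoods P(X=5 | ·): A: 0.00306566; B: 0.0508774.
Posterior ∝ prior × likelihood. Numerator for B: 0.61·0.0508774 = 0.0310352.
Normalizing constant: 0.39·0.00306566 + 0.61·0.0508774 = 0.0322308.
P(B | observation) = 0.0310352 / 0.0322308 = 0.962905.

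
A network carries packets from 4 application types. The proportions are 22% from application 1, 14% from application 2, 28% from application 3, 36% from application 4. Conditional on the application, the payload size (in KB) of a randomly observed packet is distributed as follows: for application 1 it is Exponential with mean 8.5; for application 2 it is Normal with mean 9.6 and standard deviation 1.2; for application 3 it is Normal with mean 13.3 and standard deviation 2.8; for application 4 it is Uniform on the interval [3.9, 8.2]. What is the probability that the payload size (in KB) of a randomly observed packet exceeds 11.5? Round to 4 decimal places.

0.2720

Conditional on each application, P(X > 11.5): 1: 0.258479; 2: 0.0566728; 3: 0.739842; 4: 0.
By total probability, P(X > 11.5) = 0.22·0.258479 + 0.14·0.0566728 + 0.28·0.739842 + 0.36·0 = 0.271955.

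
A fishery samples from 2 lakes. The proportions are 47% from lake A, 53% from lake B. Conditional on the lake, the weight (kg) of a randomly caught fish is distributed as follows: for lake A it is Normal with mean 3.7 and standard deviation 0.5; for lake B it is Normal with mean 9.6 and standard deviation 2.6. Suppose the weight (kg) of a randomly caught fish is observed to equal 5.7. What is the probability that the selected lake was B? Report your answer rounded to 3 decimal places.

Likelihoods f(5.7 | ·): A: 0.00026766; B: 0.0498145.
Posterior ∝ prior × likelihood. Numerator for B: 0.53·0.0498145 = 0.0264017.
Normalizing constant: 0.47·0.00026766 + 0.53·0.0498145 = 0.0265275.
P(B | observation) = 0.0264017 / 0.0265275 = 0.995258.

0.995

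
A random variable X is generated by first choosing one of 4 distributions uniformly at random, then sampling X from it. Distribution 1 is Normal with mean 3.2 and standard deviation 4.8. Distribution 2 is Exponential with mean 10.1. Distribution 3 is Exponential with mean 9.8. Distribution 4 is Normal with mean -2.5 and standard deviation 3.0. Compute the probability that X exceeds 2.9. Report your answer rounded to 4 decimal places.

0.5138

Conditional on each component, P(X > 2.9): 1: 0.524918; 2: 0.750415; 3: 0.743848; 4: 0.0359303.
By total probability, P(X > 2.9) = 0.25·0.524918 + 0.25·0.750415 + 0.25·0.743848 + 0.25·0.0359303 = 0.513778.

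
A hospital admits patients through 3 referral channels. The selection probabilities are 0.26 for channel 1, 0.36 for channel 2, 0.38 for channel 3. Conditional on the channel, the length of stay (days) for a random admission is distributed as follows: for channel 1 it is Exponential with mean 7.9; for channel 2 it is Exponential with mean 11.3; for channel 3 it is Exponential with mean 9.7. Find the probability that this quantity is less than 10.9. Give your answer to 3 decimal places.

Conditional on each channel, P(X < 10.9): 1: 0.748358; 2: 0.618865; 3: 0.674929.
By total probability, P(X < 10.9) = 0.26·0.748358 + 0.36·0.618865 + 0.38·0.674929 = 0.673837.

0.674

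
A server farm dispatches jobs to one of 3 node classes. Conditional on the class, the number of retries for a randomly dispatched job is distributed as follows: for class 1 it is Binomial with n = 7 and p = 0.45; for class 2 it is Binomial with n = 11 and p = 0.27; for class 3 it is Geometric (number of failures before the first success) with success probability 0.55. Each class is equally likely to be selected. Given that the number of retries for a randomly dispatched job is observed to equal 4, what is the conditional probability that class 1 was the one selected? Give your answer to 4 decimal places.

0.5247

Likelihoods P(X=4 | ·): 1: 0.238785; 2: 0.193744; 3: 0.0225534.
Posterior ∝ prior × likelihood. Numerator for 1: 0.333333·0.238785 = 0.0795948.
Normalizing constant: 0.333333·0.238785 + 0.333333·0.193744 + 0.333333·0.0225534 = 0.151694.
P(1 | observation) = 0.0795948 / 0.151694 = 0.524706.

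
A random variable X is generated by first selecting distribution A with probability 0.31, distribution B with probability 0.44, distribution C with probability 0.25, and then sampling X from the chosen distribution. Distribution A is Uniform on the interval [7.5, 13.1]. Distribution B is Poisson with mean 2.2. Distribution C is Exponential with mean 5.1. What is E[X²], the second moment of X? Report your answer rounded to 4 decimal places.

For each component E[X²] = Var + (mean)², giving A: 108.703; B: 7.04; C: 52.02.
Overall E[X²] = 0.31·108.703 + 0.44·7.04 + 0.25·52.02 = 49.8006.

49.8006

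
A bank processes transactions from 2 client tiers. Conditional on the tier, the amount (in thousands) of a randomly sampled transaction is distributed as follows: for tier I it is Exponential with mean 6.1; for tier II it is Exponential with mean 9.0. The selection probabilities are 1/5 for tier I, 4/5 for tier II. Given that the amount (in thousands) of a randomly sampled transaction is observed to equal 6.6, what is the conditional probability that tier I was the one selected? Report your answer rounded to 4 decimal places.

Likelihoods f(6.6 | ·): I: 0.055562; II: 0.0533673.
Posterior ∝ prior × likelihood. Numerator for I: 0.2·0.055562 = 0.0111124.
Normalizing constant: 0.2·0.055562 + 0.8·0.0533673 = 0.0538062.
P(I | observation) = 0.0111124 / 0.0538062 = 0.206526.

0.2065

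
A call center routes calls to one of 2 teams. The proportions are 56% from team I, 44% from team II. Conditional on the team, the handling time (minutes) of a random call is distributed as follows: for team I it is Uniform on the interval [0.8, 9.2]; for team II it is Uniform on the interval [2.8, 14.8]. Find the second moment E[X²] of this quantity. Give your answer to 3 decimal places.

56.646

For each component E[X²] = Var + (mean)², giving I: 30.88; II: 89.44.
Overall E[X²] = 0.56·30.88 + 0.44·89.44 = 56.6464.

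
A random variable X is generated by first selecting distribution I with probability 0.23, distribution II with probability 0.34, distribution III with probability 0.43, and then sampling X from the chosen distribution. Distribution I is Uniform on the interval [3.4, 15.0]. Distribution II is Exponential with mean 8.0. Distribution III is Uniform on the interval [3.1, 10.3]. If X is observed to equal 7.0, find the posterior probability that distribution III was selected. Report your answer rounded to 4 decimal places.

0.6140

Likelihoods f(7.0 | ·): I: 0.0862069; II: 0.0521078; III: 0.138889.
Posterior ∝ prior × likelihood. Numerator for III: 0.43·0.138889 = 0.0597222.
Normalizing constant: 0.23·0.0862069 + 0.34·0.0521078 + 0.43·0.138889 = 0.0972664.
P(III | observation) = 0.0597222 / 0.0972664 = 0.614006.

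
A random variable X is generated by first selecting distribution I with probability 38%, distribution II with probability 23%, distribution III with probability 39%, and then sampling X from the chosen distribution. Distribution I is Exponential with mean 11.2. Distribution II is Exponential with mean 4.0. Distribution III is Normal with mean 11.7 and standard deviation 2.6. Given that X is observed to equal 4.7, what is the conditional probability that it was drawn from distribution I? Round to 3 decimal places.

Likelihoods f(4.7 | ·): I: 0.0586859; II: 0.0772047; III: 0.00409205.
Posterior ∝ prior × likelihood. Numerator for I: 0.38·0.0586859 = 0.0223006.
Normalizing constant: 0.38·0.0586859 + 0.23·0.0772047 + 0.39·0.00409205 = 0.0416536.
P(I | observation) = 0.0223006 / 0.0416536 = 0.535383.

0.535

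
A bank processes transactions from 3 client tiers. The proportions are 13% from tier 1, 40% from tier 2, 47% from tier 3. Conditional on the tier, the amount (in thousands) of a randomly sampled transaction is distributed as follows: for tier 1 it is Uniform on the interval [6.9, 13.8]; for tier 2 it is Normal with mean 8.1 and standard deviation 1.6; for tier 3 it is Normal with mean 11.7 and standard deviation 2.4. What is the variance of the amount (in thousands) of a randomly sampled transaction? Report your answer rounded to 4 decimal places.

Per component, 1: μ=10.35, E[X²]=111.09; 2: μ=8.1, E[X²]=68.17; 3: μ=11.7, E[X²]=142.65.
E[X] = 0.13·10.35 + 0.4·8.1 + 0.47·11.7 = 10.0845.
E[X²] = 0.13·111.09 + 0.4·68.17 + 0.47·142.65 = 108.755.
Var(X) = E[X²] − (E[X])² = 108.755 − 101.697 = 7.05806.

7.0581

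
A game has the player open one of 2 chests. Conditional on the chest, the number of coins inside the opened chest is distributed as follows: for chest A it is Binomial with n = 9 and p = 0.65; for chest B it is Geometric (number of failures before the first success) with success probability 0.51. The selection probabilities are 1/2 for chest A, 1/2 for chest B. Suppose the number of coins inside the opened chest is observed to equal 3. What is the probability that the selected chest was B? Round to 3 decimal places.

Likelihoods P(X=3 | ·): A: 0.042406; B: 0.060001.
Posterior ∝ prior × likelihood. Numerator for B: 0.5·0.060001 = 0.0300005.
Normalizing constant: 0.5·0.042406 + 0.5·0.060001 = 0.0512035.
P(B | observation) = 0.0300005 / 0.0512035 = 0.585907.

0.586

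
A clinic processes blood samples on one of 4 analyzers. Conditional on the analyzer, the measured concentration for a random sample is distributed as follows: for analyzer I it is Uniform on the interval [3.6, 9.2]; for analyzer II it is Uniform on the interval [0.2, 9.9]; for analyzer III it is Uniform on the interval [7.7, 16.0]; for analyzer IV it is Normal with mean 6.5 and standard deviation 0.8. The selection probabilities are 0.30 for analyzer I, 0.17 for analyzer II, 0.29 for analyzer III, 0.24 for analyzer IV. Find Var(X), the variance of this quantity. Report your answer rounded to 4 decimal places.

Per component, I: μ=6.4, E[X²]=43.5733; II: μ=5.05, E[X²]=33.3433; III: μ=11.85, E[X²]=146.163; IV: μ=6.5, E[X²]=42.89.
E[X] = 0.3·6.4 + 0.17·5.05 + 0.29·11.85 + 0.24·6.5 = 7.775.
E[X²] = 0.3·43.5733 + 0.17·33.3433 + 0.29·146.163 + 0.24·42.89 = 71.4213.
Var(X) = E[X²] − (E[X])² = 71.4213 − 60.4506 = 10.9707.

10.9707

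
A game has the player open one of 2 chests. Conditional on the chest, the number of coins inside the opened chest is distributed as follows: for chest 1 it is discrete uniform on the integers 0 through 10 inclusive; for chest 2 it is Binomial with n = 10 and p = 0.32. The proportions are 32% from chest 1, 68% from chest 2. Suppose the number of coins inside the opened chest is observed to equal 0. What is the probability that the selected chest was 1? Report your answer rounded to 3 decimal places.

0.669

Likelihoods P(X=0 | ·): 1: 0.0909091; 2: 0.0211392.
Posterior ∝ prior × likelihood. Numerator for 1: 0.32·0.0909091 = 0.0290909.
Normalizing constant: 0.32·0.0909091 + 0.68·0.0211392 = 0.0434656.
P(1 | observation) = 0.0290909 / 0.0434656 = 0.669286.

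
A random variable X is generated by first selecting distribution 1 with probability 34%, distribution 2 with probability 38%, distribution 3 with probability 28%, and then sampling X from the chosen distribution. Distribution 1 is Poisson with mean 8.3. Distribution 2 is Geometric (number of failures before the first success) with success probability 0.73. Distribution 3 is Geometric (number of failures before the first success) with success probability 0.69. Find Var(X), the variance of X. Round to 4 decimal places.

17.1901

Per component, 1: μ=8.3, E[X²]=77.19; 2: μ=0.369863, E[X²]=0.64346; 3: μ=0.449275, E[X²]=0.852972.
E[X] = 0.34·8.3 + 0.38·0.369863 + 0.28·0.449275 = 3.08835.
E[X²] = 0.34·77.19 + 0.38·0.64346 + 0.28·0.852972 = 26.7279.
Var(X) = E[X²] − (E[X])² = 26.7279 − 9.53788 = 17.1901.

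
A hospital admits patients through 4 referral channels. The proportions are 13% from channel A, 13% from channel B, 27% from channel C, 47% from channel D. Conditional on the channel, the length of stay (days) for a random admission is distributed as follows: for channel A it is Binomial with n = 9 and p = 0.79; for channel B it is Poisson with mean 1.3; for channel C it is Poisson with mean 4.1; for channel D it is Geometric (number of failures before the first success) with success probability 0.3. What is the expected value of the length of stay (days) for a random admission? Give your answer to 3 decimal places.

Component means — A: 7.11; B: 1.3; C: 4.1; D: 2.33333.
E[X] = 0.13·7.11 + 0.13·1.3 + 0.27·4.1 + 0.47·2.33333 = 3.29697.

3.297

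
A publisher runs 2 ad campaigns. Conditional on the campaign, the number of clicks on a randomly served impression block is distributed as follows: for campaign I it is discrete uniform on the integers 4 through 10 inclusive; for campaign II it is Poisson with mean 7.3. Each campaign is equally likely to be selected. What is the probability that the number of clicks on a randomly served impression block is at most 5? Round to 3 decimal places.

0.275

Conditional on each campaign, P(X ≤ 5): I: 0.285714; II: 0.264043.
By total probability, P(X ≤ 5) = 0.5·0.285714 + 0.5·0.264043 = 0.274879.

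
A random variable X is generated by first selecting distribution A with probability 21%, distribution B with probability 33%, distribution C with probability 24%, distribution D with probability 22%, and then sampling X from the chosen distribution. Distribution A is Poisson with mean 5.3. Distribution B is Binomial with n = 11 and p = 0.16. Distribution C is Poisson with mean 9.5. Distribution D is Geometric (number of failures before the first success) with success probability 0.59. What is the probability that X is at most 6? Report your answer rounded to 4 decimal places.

Conditional on each component, P(X ≤ 6): A: 0.717134; B: 0.999514; C: 0.164949; D: 0.998052.
By total probability, P(X ≤ 6) = 0.21·0.717134 + 0.33·0.999514 + 0.24·0.164949 + 0.22·0.998052 = 0.739597.

0.7396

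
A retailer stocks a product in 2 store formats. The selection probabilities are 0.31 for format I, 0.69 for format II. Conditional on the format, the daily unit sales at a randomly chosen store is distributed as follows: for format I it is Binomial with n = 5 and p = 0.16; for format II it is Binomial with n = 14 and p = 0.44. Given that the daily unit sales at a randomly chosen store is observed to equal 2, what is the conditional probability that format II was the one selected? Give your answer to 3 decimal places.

0.197

Likelihoods P(X=2 | ·): I: 0.151732; II: 0.0167573.
Posterior ∝ prior × likelihood. Numerator for II: 0.69·0.0167573 = 0.0115625.
Normalizing constant: 0.31·0.151732 + 0.69·0.0167573 = 0.0585995.
P(II | observation) = 0.0115625 / 0.0585995 = 0.197314.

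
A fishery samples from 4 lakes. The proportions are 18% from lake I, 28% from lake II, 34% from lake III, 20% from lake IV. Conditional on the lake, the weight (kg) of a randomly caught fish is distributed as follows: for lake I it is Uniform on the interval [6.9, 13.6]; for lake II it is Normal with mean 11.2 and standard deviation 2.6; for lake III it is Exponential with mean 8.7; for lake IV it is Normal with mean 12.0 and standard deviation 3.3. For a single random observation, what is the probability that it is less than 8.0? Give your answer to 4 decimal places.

Conditional on each lake, P(X < 8.0): I: 0.164179; II: 0.109205; III: 0.601298; IV: 0.112733.
By total probability, P(X < 8.0) = 0.18·0.164179 + 0.28·0.109205 + 0.34·0.601298 + 0.2·0.112733 = 0.287117.

0.2871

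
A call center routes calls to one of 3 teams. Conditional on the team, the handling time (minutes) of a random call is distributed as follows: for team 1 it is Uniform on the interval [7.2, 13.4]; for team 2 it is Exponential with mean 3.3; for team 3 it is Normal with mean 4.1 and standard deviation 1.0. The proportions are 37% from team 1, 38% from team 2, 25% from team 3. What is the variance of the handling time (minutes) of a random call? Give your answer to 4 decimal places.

16.0793

Per component, 1: μ=10.3, E[X²]=109.293; 2: μ=3.3, E[X²]=21.78; 3: μ=4.1, E[X²]=17.81.
E[X] = 0.37·10.3 + 0.38·3.3 + 0.25·4.1 = 6.09.
E[X²] = 0.37·109.293 + 0.38·21.78 + 0.25·17.81 = 53.1674.
Var(X) = E[X²] − (E[X])² = 53.1674 − 37.0881 = 16.0793.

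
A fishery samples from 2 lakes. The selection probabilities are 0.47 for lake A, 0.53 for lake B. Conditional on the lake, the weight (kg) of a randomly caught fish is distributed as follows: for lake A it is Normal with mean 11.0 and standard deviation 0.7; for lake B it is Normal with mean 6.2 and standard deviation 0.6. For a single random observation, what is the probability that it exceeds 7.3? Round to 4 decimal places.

0.4877

Conditional on each lake, P(X > 7.3): A: 1; B: 0.0333765.
By total probability, P(X > 7.3) = 0.47·1 + 0.53·0.0333765 = 0.48769.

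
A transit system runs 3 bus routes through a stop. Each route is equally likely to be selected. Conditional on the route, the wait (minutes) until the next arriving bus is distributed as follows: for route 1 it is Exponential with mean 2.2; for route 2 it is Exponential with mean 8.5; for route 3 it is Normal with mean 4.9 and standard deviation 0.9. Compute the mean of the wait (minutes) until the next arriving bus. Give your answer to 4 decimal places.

5.2000

Component means — 1: 2.2; 2: 8.5; 3: 4.9.
E[X] = 0.333333·2.2 + 0.333333·8.5 + 0.333333·4.9 = 5.2.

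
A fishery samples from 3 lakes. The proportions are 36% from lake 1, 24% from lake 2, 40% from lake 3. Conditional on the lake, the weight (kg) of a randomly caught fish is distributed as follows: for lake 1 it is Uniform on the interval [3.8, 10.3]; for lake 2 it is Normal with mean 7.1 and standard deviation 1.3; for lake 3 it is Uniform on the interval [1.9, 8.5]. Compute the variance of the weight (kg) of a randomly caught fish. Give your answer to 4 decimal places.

3.9647

Per component, 1: μ=7.05, E[X²]=53.2233; 2: μ=7.1, E[X²]=52.1; 3: μ=5.2, E[X²]=30.67.
E[X] = 0.36·7.05 + 0.24·7.1 + 0.4·5.2 = 6.322.
E[X²] = 0.36·53.2233 + 0.24·52.1 + 0.4·30.67 = 43.9324.
Var(X) = E[X²] − (E[X])² = 43.9324 − 39.9677 = 3.96472.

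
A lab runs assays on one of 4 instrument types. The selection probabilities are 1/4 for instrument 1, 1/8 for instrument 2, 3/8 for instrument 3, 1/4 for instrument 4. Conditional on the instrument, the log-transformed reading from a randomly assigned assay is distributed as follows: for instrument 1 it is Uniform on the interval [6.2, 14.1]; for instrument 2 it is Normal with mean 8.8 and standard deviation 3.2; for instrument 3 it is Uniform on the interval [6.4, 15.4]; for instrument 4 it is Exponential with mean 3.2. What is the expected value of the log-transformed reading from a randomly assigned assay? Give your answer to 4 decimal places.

8.5250

Component means — 1: 10.15; 2: 8.8; 3: 10.9; 4: 3.2.
E[X] = 0.25·10.15 + 0.125·8.8 + 0.375·10.9 + 0.25·3.2 = 8.525.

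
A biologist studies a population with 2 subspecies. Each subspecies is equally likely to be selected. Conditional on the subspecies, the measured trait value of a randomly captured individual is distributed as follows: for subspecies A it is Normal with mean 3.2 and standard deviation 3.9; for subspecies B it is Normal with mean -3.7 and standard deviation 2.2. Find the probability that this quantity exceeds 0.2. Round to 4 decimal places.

Conditional on each subspecies, P(X > 0.2): A: 0.779122; B: 0.038137.
By total probability, P(X > 0.2) = 0.5·0.779122 + 0.5·0.038137 = 0.408629.

0.4086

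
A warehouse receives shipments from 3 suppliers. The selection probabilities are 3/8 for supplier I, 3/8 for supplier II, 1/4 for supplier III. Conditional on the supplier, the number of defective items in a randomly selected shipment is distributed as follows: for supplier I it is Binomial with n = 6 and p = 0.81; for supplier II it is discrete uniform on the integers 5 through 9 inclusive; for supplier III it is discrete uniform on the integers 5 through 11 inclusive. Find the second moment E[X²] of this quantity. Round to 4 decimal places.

45.3286

For each component E[X²] = Var + (mean)², giving I: 24.543; II: 51; III: 68.
Overall E[X²] = 0.375·24.543 + 0.375·51 + 0.25·68 = 45.3286.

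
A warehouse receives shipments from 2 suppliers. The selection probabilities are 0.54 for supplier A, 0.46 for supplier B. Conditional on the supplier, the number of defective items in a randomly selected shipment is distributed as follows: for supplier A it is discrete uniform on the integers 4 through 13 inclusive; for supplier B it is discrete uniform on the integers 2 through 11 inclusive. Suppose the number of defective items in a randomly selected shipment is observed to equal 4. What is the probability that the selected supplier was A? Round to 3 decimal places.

0.540

Likelihoods P(X=4 | ·): A: 0.1; B: 0.1.
Posterior ∝ prior × likelihood. Numerator for A: 0.54·0.1 = 0.054.
Normalizing constant: 0.54·0.1 + 0.46·0.1 = 0.1.
P(A | observation) = 0.054 / 0.1 = 0.54.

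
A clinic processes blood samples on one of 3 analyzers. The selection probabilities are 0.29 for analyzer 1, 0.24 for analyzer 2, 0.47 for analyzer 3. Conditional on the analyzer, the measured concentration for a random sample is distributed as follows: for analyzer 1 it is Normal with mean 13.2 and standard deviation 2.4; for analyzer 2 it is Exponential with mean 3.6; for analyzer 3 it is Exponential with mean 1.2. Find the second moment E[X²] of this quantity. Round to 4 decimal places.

59.7744

For each component E[X²] = Var + (mean)², giving 1: 180; 2: 25.92; 3: 2.88.
Overall E[X²] = 0.29·180 + 0.24·25.92 + 0.47·2.88 = 59.7744.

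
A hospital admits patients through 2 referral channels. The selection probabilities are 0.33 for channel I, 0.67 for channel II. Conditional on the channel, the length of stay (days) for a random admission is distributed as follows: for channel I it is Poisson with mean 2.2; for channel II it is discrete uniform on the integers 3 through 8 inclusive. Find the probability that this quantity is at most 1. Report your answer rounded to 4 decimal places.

0.1170

Conditional on each channel, P(X ≤ 1): I: 0.35457; II: 0.
By total probability, P(X ≤ 1) = 0.33·0.35457 + 0.67·0 = 0.117008.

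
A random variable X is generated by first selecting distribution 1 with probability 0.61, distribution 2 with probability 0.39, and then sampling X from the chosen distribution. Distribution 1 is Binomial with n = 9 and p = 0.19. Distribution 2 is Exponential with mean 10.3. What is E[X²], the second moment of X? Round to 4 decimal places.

For each component E[X²] = Var + (mean)², giving 1: 4.3092; 2: 212.18.
Overall E[X²] = 0.61·4.3092 + 0.39·212.18 = 85.3788.

85.3788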